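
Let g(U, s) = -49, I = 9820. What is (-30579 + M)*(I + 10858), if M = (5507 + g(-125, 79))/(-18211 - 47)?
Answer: -5772437808760/9129 ≈ -6.3232e+8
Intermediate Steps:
M = -2729/9129 (M = (5507 - 49)/(-18211 - 47) = 5458/(-18258) = 5458*(-1/18258) = -2729/9129 ≈ -0.29894)
(-30579 + M)*(I + 10858) = (-30579 - 2729/9129)*(9820 + 10858) = -279158420/9129*20678 = -5772437808760/9129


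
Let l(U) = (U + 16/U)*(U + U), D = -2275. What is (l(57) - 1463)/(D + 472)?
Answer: -1689/601 ≈ -2.8103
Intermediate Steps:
l(U) = 2*U*(U + 16/U) (l(U) = (U + 16/U)*(2*U) = 2*U*(U + 16/U))
(l(57) - 1463)/(D + 472) = ((32 + 2*57**2) - 1463)/(-2275 + 472) = ((32 + 2*3249) - 1463)/(-1803) = ((32 + 6498) - 1463)*(-1/1803) = (6530 - 1463)*(-1/1803) = 5067*(-1/1803) = -1689/601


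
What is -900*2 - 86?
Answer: -1886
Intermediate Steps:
-900*2 - 86 = -150*12 - 86 = -1800 - 86 = -1886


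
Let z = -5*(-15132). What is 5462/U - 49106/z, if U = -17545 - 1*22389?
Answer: -593563481/755351610 ≈ -0.78581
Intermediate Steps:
U = -39934 (U = -17545 - 22389 = -39934)
z = 75660
5462/U - 49106/z = 5462/(-39934) - 49106/75660 = 5462*(-1/39934) - 49106*1/75660 = -2731/19967 - 24553/37830 = -593563481/755351610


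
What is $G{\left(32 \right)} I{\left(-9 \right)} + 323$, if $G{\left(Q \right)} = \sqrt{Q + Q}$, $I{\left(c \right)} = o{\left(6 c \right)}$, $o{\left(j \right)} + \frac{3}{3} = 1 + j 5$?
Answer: $-1837$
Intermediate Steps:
$o{\left(j \right)} = 5 j$ ($o{\left(j \right)} = -1 + \left(1 + j 5\right) = -1 + \left(1 + 5 j\right) = 5 j$)
$I{\left(c \right)} = 30 c$ ($I{\left(c \right)} = 5 \cdot 6 c = 30 c$)
$G{\left(Q \right)} = \sqrt{2} \sqrt{Q}$ ($G{\left(Q \right)} = \sqrt{2 Q} = \sqrt{2} \sqrt{Q}$)
$G{\left(32 \right)} I{\left(-9 \right)} + 323 = \sqrt{2} \sqrt{32} \cdot 30 \left(-9\right) + 323 = \sqrt{2} \cdot 4 \sqrt{2} \left(-270\right) + 323 = 8 \left(-270\right) + 323 = -2160 + 323 = -1837$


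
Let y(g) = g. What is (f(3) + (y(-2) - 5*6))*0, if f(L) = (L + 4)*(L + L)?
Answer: 0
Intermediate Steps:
f(L) = 2*L*(4 + L) (f(L) = (4 + L)*(2*L) = 2*L*(4 + L))
(f(3) + (y(-2) - 5*6))*0 = (2*3*(4 + 3) + (-2 - 5*6))*0 = (2*3*7 + (-2 - 30))*0 = (42 - 32)*0 = 10*0 = 0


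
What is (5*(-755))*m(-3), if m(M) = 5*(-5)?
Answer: 94375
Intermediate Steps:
m(M) = -25
(5*(-755))*m(-3) = (5*(-755))*(-25) = -3775*(-25) = 94375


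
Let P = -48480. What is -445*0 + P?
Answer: -48480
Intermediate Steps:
-445*0 + P = -445*0 - 48480 = 0 - 48480 = -48480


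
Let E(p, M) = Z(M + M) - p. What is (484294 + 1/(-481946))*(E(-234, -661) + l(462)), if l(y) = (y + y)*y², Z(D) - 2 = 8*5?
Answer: 23016220158191081718/240973 ≈ 9.5514e+13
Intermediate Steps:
Z(D) = 42 (Z(D) = 2 + 8*5 = 2 + 40 = 42)
E(p, M) = 42 - p
l(y) = 2*y³ (l(y) = (2*y)*y² = 2*y³)
(484294 + 1/(-481946))*(E(-234, -661) + l(462)) = (484294 + 1/(-481946))*((42 - 1*(-234)) + 2*462³) = (484294 - 1/481946)*((42 + 234) + 2*98611128) = 233403556123*(276 + 197222256)/481946 = (233403556123/481946)*197222532 = 23016220158191081718/240973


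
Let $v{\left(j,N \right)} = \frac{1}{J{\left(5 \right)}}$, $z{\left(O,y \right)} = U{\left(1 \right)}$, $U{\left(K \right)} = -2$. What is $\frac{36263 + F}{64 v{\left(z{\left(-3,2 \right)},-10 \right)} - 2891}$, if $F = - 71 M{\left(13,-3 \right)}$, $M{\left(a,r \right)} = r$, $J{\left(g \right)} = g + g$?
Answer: $- \frac{182380}{14423} \approx -12.645$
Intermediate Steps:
$z{\left(O,y \right)} = -2$
$J{\left(g \right)} = 2 g$
$v{\left(j,N \right)} = \frac{1}{10}$ ($v{\left(j,N \right)} = \frac{1}{2 \cdot 5} = \frac{1}{10}$)
$F = 213$ ($F = \left(-71\right) \left(-3\right) = 213$)
$\frac{36263 + F}{64 v{\left(z{\left(-3,2 \right)},-10 \right)} - 2891} = \frac{36263 + 213}{64 \cdot \frac{1}{10} - 2891} = \frac{36476}{\frac{32}{5} - 2891} = \frac{36476}{- \frac{14423}{5}} = 36476 \left(- \frac{5}{14423}\right) = - \frac{182380}{14423}$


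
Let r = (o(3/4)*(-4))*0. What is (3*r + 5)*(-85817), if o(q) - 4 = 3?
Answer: -429085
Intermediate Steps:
o(q) = 7 (o(q) = 4 + 3 = 7)
r = 0 (r = (7*(-4))*0 = -28*0 = 0)
(3*r + 5)*(-85817) = (3*0 + 5)*(-85817) = (0 + 5)*(-85817) = 5*(-85817) = -429085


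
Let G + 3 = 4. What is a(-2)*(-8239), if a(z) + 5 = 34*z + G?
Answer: 593208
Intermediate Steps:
G = 1 (G = -3 + 4 = 1)
a(z) = -4 + 34*z (a(z) = -5 + (34*z + 1) = -5 + (1 + 34*z) = -4 + 34*z)
a(-2)*(-8239) = (-4 + 34*(-2))*(-8239) = (-4 - 68)*(-8239) = -72*(-8239) = 593208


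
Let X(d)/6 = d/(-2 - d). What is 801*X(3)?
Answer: -14418/5 ≈ -2883.6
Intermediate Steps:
X(d) = 6*d/(-2 - d) (X(d) = 6*(d/(-2 - d)) = 6*d/(-2 - d))
801*X(3) = 801*(-6*3/(2 + 3)) = 801*(-6*3/5) = 801*(-6*3*1/5) = 801*(-18/5) = -14418/5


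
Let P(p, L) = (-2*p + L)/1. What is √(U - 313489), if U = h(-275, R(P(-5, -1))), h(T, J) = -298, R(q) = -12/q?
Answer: I*√313787 ≈ 560.17*I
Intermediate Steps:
P(p, L) = L - 2*p (P(p, L) = (L - 2*p)*1 = L - 2*p)
U = -298
√(U - 313489) = √(-298 - 313489) = √(-313787) = I*√313787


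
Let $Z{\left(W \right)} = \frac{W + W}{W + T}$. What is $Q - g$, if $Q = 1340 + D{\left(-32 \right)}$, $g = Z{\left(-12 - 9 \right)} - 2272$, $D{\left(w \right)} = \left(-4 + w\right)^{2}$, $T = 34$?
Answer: $\frac{63846}{13} \approx 4911.2$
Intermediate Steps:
$Z{\left(W \right)} = \frac{2 W}{34 + W}$ ($Z{\left(W \right)} = \frac{W + W}{W + 34} = \frac{2 W}{34 + W}$)
$g = - \frac{29578}{13}$ ($g = \frac{2 \left(-12 - 9\right)}{34 - 21} - 2272 = 2 \left(-21\right) \frac{1}{34 - 21} - 2272 = 2 \left(-21\right) \frac{1}{13} - 2272 = - \frac{42}{13} - 2272 = - \frac{29578}{13} \approx -2275.2$)
$Q = 2636$ ($Q = 1340 + \left(-4 - 32\right)^{2} = 1340 + \left(-36\right)^{2} = 1340 + 1296 = 2636$)
$Q - g = 2636 - - \frac{29578}{13} = 2636 + \frac{29578}{13} = \frac{63846}{13}$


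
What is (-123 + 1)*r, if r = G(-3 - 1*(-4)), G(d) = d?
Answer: -122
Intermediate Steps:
r = 1 (r = -3 - 1*(-4) = -3 + 4 = 1)
(-123 + 1)*r = (-123 + 1)*1 = -122*1 = -122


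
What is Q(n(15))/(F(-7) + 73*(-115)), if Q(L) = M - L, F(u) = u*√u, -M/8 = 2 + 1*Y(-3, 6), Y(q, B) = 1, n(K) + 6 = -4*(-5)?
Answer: 159505/35238184 - 133*I*√7/35238184 ≈ 0.0045265 - 9.9859e-6*I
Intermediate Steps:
n(K) = 14 (n(K) = -6 - 4*(-5) = -6 + 20 = 14)
M = -24 (M = -8*(2 + 1*1) = -8*(2 + 1) = -8*3 = -24)
F(u) = u^(3/2)
Q(L) = -24 - L
Q(n(15))/(F(-7) + 73*(-115)) = (-24 - 1*14)/((-7)^(3/2) + 73*(-115)) = (-24 - 14)/(-7*I*√7 - 8395) = -38/(-8395 - 7*I*√7)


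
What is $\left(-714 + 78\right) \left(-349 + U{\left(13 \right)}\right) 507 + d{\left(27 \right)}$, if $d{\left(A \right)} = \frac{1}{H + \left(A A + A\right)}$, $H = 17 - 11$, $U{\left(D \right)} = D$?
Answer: $\frac{82558030465}{762} \approx 1.0834 \cdot 10^{8}$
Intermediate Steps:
$H = 6$
$d{\left(A \right)} = \frac{1}{6 + A + A^{2}}$ ($d{\left(A \right)} = \frac{1}{6 + \left(A A + A\right)} = \frac{1}{6 + \left(A^{2} + A\right)} = \frac{1}{6 + \left(A + A^{2}\right)} = \frac{1}{6 + A + A^{2}}$)
$\left(-714 + 78\right) \left(-349 + U{\left(13 \right)}\right) 507 + d{\left(27 \right)} = \left(-714 + 78\right) \left(-349 + 13\right) 507 + \frac{1}{6 + 27 + 27^{2}} = \left(-636\right) \left(-336\right) 507 + \frac{1}{6 + 27 + 729} = 213696 \cdot 507 + \frac{1}{762} = 108343872 + \frac{1}{762} = \frac{82558030465}{762}$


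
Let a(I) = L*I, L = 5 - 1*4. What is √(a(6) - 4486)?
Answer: 8*I*√70 ≈ 66.933*I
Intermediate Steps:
L = 1 (L = 5 - 4 = 1)
a(I) = I (a(I) = 1*I = I)
√(a(6) - 4486) = √(6 - 4486) = √(-4480) = 8*I*√70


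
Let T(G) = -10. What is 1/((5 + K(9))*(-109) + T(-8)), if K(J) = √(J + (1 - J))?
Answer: -1/664 ≈ -0.0015060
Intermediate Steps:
K(J) = 1 (K(J) = √1 = 1)
1/((5 + K(9))*(-109) + T(-8)) = 1/((5 + 1)*(-109) - 10) = 1/(6*(-109) - 10) = 1/(-654 - 10) = 1/(-664) = -1/664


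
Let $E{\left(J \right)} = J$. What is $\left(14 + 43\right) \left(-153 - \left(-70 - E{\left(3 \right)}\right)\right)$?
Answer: $-4560$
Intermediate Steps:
$\left(14 + 43\right) \left(-153 - \left(-70 - E{\left(3 \right)}\right)\right) = \left(14 + 43\right) \left(-153 + \left(\left(3 + 19\right) - -51\right)\right) = 57 \left(-153 + \left(22 + 51\right)\right) = 57 \left(-153 + 73\right) = 57 \left(-80\right) = -4560$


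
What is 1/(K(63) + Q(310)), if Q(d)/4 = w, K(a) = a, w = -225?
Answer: -1/837 ≈ -0.0011947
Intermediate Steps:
Q(d) = -900 (Q(d) = 4*(-225) = -900)
1/(K(63) + Q(310)) = 1/(63 - 900) = 1/(-837) = -1/837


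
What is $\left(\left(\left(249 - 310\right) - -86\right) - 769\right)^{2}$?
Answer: $553536$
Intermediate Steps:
$\left(\left(\left(249 - 310\right) - -86\right) - 769\right)^{2} = \left(\left(\left(249 - 310\right) + 86\right) - 769\right)^{2} = \left(\left(-61 + 86\right) - 769\right)^{2} = \left(25 - 769\right)^{2} = \left(-744\right)^{2} = 553536$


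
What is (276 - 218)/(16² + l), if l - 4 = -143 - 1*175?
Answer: -1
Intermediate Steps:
l = -314 (l = 4 + (-143 - 1*175) = 4 + (-143 - 175) = 4 - 318 = -314)
(276 - 218)/(16² + l) = (276 - 218)/(16² - 314) = 58/(256 - 314) = 58/(-58) = 58*(-1/58) = -1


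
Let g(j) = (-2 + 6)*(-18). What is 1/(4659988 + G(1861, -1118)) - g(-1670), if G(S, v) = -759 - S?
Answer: 335330497/4657368 ≈ 72.000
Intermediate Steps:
g(j) = -72 (g(j) = 4*(-18) = -72)
1/(4659988 + G(1861, -1118)) - g(-1670) = 1/(4659988 + (-759 - 1*1861)) - 1*(-72) = 1/(4659988 + (-759 - 1861)) + 72 = 1/(4659988 - 2620) + 72 = 1/4657368 + 72 = 335330497/4657368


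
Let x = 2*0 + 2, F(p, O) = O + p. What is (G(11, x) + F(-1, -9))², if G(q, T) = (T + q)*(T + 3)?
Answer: 3025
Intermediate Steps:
x = 2 (x = 0 + 2 = 2)
G(q, T) = (3 + T)*(T + q) (G(q, T) = (T + q)*(3 + T) = (3 + T)*(T + q))
(G(11, x) + F(-1, -9))² = ((2² + 3*2 + 3*11 + 2*11) + (-9 - 1))² = ((4 + 6 + 33 + 22) - 10)² = (65 - 10)² = 55² = 3025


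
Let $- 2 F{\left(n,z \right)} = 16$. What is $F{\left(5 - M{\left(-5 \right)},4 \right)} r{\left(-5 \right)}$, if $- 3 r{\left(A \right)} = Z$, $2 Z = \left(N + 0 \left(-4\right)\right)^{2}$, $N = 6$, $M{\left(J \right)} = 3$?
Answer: $48$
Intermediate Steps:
$Z = 18$ ($Z = \frac{\left(6 + 0 \left(-4\right)\right)^{2}}{2} = \frac{\left(6 + 0\right)^{2}}{2} = \frac{6^{2}}{2} = \frac{1}{2} \cdot 36 = 18$)
$r{\left(A \right)} = -6$ ($r{\left(A \right)} = \left(- \frac{1}{3}\right) 18 = -6$)
$F{\left(n,z \right)} = -8$ ($F{\left(n,z \right)} = \left(- \frac{1}{2}\right) 16 = -8$)
$F{\left(5 - M{\left(-5 \right)},4 \right)} r{\left(-5 \right)} = \left(-8\right) \left(-6\right) = 48$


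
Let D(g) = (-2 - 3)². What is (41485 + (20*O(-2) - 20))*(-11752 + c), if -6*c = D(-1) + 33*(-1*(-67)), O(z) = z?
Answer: -1506792950/3 ≈ -5.0226e+8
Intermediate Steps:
D(g) = 25 (D(g) = (-5)² = 25)
c = -1118/3 (c = -(25 + 33*(-1*(-67)))/6 = -(25 + 33*67)/6 = -(25 + 2211)/6 = -⅙*2236 = -1118/3 ≈ -372.67)
(41485 + (20*O(-2) - 20))*(-11752 + c) = (41485 + (20*(-2) - 20))*(-11752 - 1118/3) = (41485 + (-40 - 20))*(-36374/3) = (41485 - 60)*(-36374/3) = 41425*(-36374/3) = -1506792950/3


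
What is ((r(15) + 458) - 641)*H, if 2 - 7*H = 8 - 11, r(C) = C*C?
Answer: 30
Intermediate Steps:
r(C) = C²
H = 5/7 (H = 2/7 - (8 - 11)/7 = 2/7 - ⅐*(-3) = 2/7 + 3/7 = 5/7 ≈ 0.71429)
((r(15) + 458) - 641)*H = ((15² + 458) - 641)*(5/7) = ((225 + 458) - 641)*(5/7) = (683 - 641)*(5/7) = 42*(5/7) = 30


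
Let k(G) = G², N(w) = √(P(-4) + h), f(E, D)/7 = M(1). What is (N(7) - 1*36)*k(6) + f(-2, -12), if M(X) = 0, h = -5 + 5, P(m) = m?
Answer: -1296 + 72*I ≈ -1296.0 + 72.0*I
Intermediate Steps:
h = 0
f(E, D) = 0 (f(E, D) = 7*0 = 0)
N(w) = 2*I (N(w) = √(-4 + 0) = √(-4) = 2*I)
(N(7) - 1*36)*k(6) + f(-2, -12) = (2*I - 1*36)*6² + 0 = (2*I - 36)*36 + 0 = (-36 + 2*I)*36 + 0 = (-1296 + 72*I) + 0 = -1296 + 72*I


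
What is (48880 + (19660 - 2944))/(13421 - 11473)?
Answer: 16399/487 ≈ 33.674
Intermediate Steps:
(48880 + (19660 - 2944))/(13421 - 11473) = (48880 + 16716)/1948 = 65596*(1/1948) = 16399/487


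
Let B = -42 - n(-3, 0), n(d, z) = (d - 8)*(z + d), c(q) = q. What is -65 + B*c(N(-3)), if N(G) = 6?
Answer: -515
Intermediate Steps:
n(d, z) = (-8 + d)*(d + z)
B = -75 (B = -42 - ((-3)**2 - 8*(-3) - 8*0 - 3*0) = -42 - (9 + 24 + 0 + 0) = -42 - 1*33 = -42 - 33 = -75)
-65 + B*c(N(-3)) = -65 - 75*6 = -65 - 450 = -515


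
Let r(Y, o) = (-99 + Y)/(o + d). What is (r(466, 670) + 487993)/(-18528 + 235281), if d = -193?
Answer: 232773028/103391181 ≈ 2.2514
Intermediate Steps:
r(Y, o) = (-99 + Y)/(-193 + o) (r(Y, o) = (-99 + Y)/(o - 193) = (-99 + Y)/(-193 + o))
(r(466, 670) + 487993)/(-18528 + 235281) = ((-99 + 466)/(-193 + 670) + 487993)/(-18528 + 235281) = (367/477 + 487993)/216753 = ((1/477)*367 + 487993)*(1/216753) = (367/477 + 487993)*(1/216753) = (232773028/477)*(1/216753) = 232773028/103391181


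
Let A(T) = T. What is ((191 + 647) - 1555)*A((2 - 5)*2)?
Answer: 4302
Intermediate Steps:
((191 + 647) - 1555)*A((2 - 5)*2) = ((191 + 647) - 1555)*((2 - 5)*2) = (838 - 1555)*(-3*2) = -717*(-6) = 4302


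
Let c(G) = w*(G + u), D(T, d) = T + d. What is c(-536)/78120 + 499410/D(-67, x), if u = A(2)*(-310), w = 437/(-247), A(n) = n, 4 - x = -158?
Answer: 25359167273/4823910 ≈ 5257.0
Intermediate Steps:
x = 162 (x = 4 - 1*(-158) = 4 + 158 = 162)
w = -23/13 (w = 437*(-1/247) = -23/13 ≈ -1.7692)
u = -620 (u = 2*(-310) = -620)
c(G) = 14260/13 - 23*G/13 (c(G) = -23*(G - 620)/13 = -23*(-620 + G)/13 = 14260/13 - 23*G/13)
c(-536)/78120 + 499410/D(-67, x) = (14260/13 - 23/13*(-536))/78120 + 499410/(-67 + 162) = (14260/13 + 12328/13)*(1/78120) + 499410/95 = (26588/13)*(1/78120) + 499410*(1/95) = 6647/253890 + 99882/19 = 25359167273/4823910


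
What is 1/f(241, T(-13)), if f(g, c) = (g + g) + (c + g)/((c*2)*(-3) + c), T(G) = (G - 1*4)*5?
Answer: 425/205006 ≈ 0.0020731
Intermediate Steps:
T(G) = -20 + 5*G (T(G) = (G - 4)*5 = (-4 + G)*5 = -20 + 5*G)
f(g, c) = 2*g - (c + g)/(5*c) (f(g, c) = 2*g + (c + g)/((2*c)*(-3) + c) = 2*g + (c + g)/(-6*c + c) = 2*g + (c + g)/((-5*c)) = 2*g + (c + g)*(-1/(5*c)) = 2*g - (c + g)/(5*c))
1/f(241, T(-13)) = 1/((-1*241 + (-20 + 5*(-13))*(-1 + 10*241))/(5*(-20 + 5*(-13)))) = 1/((-241 + (-20 - 65)*(-1 + 2410))/(5*(-20 - 65))) = 1/((1/5)*(-241 - 85*2409)/(-85)) = 1/((1/5)*(-1/85)*(-241 - 204765)) = 1/((1/5)*(-1/85)*(-205006)) = 1/(205006/425) = 425/205006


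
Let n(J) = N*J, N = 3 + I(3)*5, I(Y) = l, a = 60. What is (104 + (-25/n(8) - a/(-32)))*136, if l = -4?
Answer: 14424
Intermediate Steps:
I(Y) = -4
N = -17 (N = 3 - 4*5 = 3 - 20 = -17)
n(J) = -17*J
(104 + (-25/n(8) - a/(-32)))*136 = (104 + (-25/((-17*8)) - 1*60/(-32)))*136 = (104 + (-25/(-136) - 60*(-1/32)))*136 = (104 + (-25*(-1/136) + 15/8))*136 = (104 + (25/136 + 15/8))*136 = (104 + 35/17)*136 = (1803/17)*136 = 14424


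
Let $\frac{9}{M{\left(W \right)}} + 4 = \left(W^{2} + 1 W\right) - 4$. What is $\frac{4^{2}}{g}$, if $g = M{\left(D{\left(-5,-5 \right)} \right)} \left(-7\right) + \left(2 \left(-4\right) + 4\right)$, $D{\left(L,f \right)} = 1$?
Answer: $\frac{32}{13} \approx 2.4615$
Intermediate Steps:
$M{\left(W \right)} = \frac{9}{-8 + W + W^{2}}$ ($M{\left(W \right)} = \frac{9}{-4 - \left(4 - W - W^{2}\right)} = \frac{9}{-4 + \left(-4 + W + W^{2}\right)} = \frac{9}{-8 + W + W^{2}}$)
$g = \frac{13}{2}$ ($g = \frac{9}{-8 + 1 + 1^{2}} \left(-7\right) + \left(2 \left(-4\right) + 4\right) = \frac{9}{-8 + 1 + 1} \left(-7\right) + \left(-8 + 4\right) = \frac{9}{-6} \left(-7\right) - 4 = 9 \left(- \frac{1}{6}\right) \left(-7\right) - 4 = \left(- \frac{3}{2}\right) \left(-7\right) - 4 = \frac{21}{2} - 4 = \frac{13}{2} \approx 6.5$)
$\frac{4^{2}}{g} = \frac{4^{2}}{\frac{13}{2}} = 16 \cdot \frac{2}{13} = \frac{32}{13}$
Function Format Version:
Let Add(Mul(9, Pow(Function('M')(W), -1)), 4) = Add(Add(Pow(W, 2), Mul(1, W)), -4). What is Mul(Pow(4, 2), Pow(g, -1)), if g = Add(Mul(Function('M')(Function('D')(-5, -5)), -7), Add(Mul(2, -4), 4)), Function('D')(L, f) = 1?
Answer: Rational(32, 13) ≈ 2.4615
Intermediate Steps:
Function('M')(W) = Mul(9, Pow(Add(-8, W, Pow(W, 2)), -1)) (Function('M')(W) = Mul(9, Pow(Add(-4, Add(Add(Pow(W, 2), Mul(1, W)), -4)), -1)) = Mul(9, Pow(Add(-4, Add(Add(Pow(W, 2), W), -4)), -1)) = Mul(9, Pow(Add(-4, Add(Add(W, Pow(W, 2)), -4)), -1)) = Mul(9, Pow(Add(-4, Add(-4, W, Pow(W, 2))), -1)) = Mul(9, Pow(Add(-8, W, Pow(W, 2)), -1)))
g = Rational(13, 2) (g = Add(Mul(Mul(9, Pow(Add(-8, 1, Pow(1, 2)), -1)), -7), Add(Mul(2, -4), 4)) = Add(Mul(Mul(9, Pow(Add(-8, 1, 1), -1)), -7), Add(-8, 4)) = Add(Mul(Mul(9, Pow(-6, -1)), -7), -4) = Add(Mul(Mul(9, Rational(-1, 6)), -7), -4) = Add(Mul(Rational(-3, 2), -7), -4) = Add(Rational(21, 2), -4) = Rational(13, 2) ≈ 6.5000)
Mul(Pow(4, 2), Pow(g, -1)) = Mul(Pow(4, 2), Pow(Rational(13, 2), -1)) = Mul(16, Rational(2, 13)) = Rational(32, 13)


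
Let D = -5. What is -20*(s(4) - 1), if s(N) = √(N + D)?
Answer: 20 - 20*I ≈ 20.0 - 20.0*I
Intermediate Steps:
s(N) = √(-5 + N) (s(N) = √(N - 5) = √(-5 + N))
-20*(s(4) - 1) = -20*(√(-5 + 4) - 1) = -20*(√(-1) - 1) = -20*(I - 1) = -20*(-1 + I) = 20 - 20*I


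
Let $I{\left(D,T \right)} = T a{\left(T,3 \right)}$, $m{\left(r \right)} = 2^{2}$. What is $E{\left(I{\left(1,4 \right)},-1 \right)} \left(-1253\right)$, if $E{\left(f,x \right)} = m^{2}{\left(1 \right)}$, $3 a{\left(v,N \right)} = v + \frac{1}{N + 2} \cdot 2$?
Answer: $-20048$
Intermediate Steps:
$a{\left(v,N \right)} = \frac{v}{3} + \frac{2}{3 \left(2 + N\right)}$ ($a{\left(v,N \right)} = \frac{v + \frac{1}{N + 2} \cdot 2}{3} = \frac{v + \frac{1}{2 + N} 2}{3} = \frac{v + \frac{2}{2 + N}}{3} = \frac{v}{3} + \frac{2}{3 \left(2 + N\right)}$)
$m{\left(r \right)} = 4$
$I{\left(D,T \right)} = T \left(\frac{2}{15} + \frac{T}{3}\right)$ ($I{\left(D,T \right)} = T \frac{2 + 2 T + 3 T}{3 \left(2 + 3\right)} = T \frac{2 + 5 T}{3 \cdot 5} = T \frac{1}{3} \cdot \frac{1}{5} \left(2 + 5 T\right) = T \left(\frac{2}{15} + \frac{T}{3}\right)$)
$E{\left(f,x \right)} = 16$ ($E{\left(f,x \right)} = 4^{2} = 16$)
$E{\left(I{\left(1,4 \right)},-1 \right)} \left(-1253\right) = 16 \left(-1253\right) = -20048$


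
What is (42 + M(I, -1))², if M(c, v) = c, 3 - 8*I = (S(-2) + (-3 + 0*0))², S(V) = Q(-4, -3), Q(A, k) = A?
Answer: 21025/16 ≈ 1314.1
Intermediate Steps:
S(V) = -4
I = -23/4 (I = 3/8 - (-4 + (-3 + 0*0))²/8 = 3/8 - (-4 + (-3 + 0))²/8 = 3/8 - (-4 - 3)²/8 = 3/8 - ⅛*(-7)² = 3/8 - ⅛*49 = 3/8 - 49/8 = -23/4 ≈ -5.7500)
(42 + M(I, -1))² = (42 - 23/4)² = (145/4)² = 21025/16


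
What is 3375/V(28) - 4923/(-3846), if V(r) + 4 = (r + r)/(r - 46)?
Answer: -19417863/41024 ≈ -473.33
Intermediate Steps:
V(r) = -4 + 2*r/(-46 + r) (V(r) = -4 + (r + r)/(r - 46) = -4 + (2*r)/(-46 + r) = -4 + 2*r/(-46 + r))
3375/V(28) - 4923/(-3846) = 3375/((2*(92 - 1*28)/(-46 + 28))) - 4923/(-3846) = 3375/((2*(92 - 28)/(-18))) - 4923*(-1/3846) = 3375/((2*(-1/18)*64)) + 1641/1282 = 3375/(-64/9) + 1641/1282 = 3375*(-9/64) + 1641/1282 = -30375/64 + 1641/1282 = -19417863/41024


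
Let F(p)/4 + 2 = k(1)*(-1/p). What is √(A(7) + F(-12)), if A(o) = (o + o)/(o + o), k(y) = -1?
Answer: I*√66/3 ≈ 2.708*I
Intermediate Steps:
A(o) = 1 (A(o) = (2*o)/((2*o)) = (2*o)*(1/(2*o)) = 1)
F(p) = -8 + 4/p (F(p) = -8 + 4*(-(-1)/p) = -8 + 4/p)
√(A(7) + F(-12)) = √(1 + (-8 + 4/(-12))) = √(1 + (-8 + 4*(-1/12))) = √(1 + (-8 - ⅓)) = √(1 - 25/3) = √(-22/3) = I*√66/3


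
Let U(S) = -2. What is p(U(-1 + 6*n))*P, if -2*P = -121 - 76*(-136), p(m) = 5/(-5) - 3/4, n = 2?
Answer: 71505/8 ≈ 8938.1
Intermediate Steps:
p(m) = -7/4 (p(m) = 5*(-⅕) - 3*¼ = -1 - ¾ = -7/4)
P = -10215/2 (P = -(-121 - 76*(-136))/2 = -(-121 + 10336)/2 = -½*10215 = -10215/2 ≈ -5107.5)
p(U(-1 + 6*n))*P = -7/4*(-10215/2) = 71505/8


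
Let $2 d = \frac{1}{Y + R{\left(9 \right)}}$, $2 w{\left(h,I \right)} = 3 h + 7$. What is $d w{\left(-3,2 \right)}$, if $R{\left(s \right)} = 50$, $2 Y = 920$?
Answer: $- \frac{1}{1020} \approx -0.00098039$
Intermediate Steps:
$Y = 460$ ($Y = \frac{1}{2} \cdot 920 = 460$)
$w{\left(h,I \right)} = \frac{7}{2} + \frac{3 h}{2}$ ($w{\left(h,I \right)} = \frac{3 h + 7}{2} = \frac{7 + 3 h}{2} = \frac{7}{2} + \frac{3 h}{2}$)
$d = \frac{1}{1020}$ ($d = \frac{1}{2 \left(460 + 50\right)} = \frac{1}{2 \cdot 510} = \frac{1}{2} \cdot \frac{1}{510} = \frac{1}{1020} \approx 0.00098039$)
$d w{\left(-3,2 \right)} = \frac{\frac{7}{2} + \frac{3}{2} \left(-3\right)}{1020} = \frac{\frac{7}{2} - \frac{9}{2}}{1020} = \frac{1}{1020} \left(-1\right) = - \frac{1}{1020}$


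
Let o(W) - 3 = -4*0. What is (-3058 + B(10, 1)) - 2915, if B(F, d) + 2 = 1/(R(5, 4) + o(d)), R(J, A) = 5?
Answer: -47799/8 ≈ -5974.9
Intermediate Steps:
o(W) = 3 (o(W) = 3 - 4*0 = 3 + 0 = 3)
B(F, d) = -15/8 (B(F, d) = -2 + 1/(5 + 3) = -2 + 1/8 = -2 + ⅛ = -15/8)
(-3058 + B(10, 1)) - 2915 = (-3058 - 15/8) - 2915 = -24479/8 - 2915 = -47799/8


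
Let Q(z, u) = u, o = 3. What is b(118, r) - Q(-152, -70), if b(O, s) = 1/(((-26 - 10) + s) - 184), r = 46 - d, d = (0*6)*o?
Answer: 12179/174 ≈ 69.994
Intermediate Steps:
d = 0 (d = (0*6)*3 = 0*3 = 0)
r = 46 (r = 46 - 1*0 = 46 + 0 = 46)
b(O, s) = 1/(-220 + s) (b(O, s) = 1/((-36 + s) - 184) = 1/(-220 + s))
b(118, r) - Q(-152, -70) = 1/(-220 + 46) - 1*(-70) = 1/(-174) + 70 = -1/174 + 70 = 12179/174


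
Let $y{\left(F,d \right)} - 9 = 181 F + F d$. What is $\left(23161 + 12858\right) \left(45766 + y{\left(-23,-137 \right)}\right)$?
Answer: $1612318497$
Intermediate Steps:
$y{\left(F,d \right)} = 9 + 181 F + F d$ ($y{\left(F,d \right)} = 9 + \left(181 F + F d\right) = 9 + 181 F + F d$)
$\left(23161 + 12858\right) \left(45766 + y{\left(-23,-137 \right)}\right) = \left(23161 + 12858\right) \left(45766 + \left(9 + 181 \left(-23\right) - -3151\right)\right) = 36019 \left(45766 + \left(9 - 4163 + 3151\right)\right) = 36019 \left(45766 - 1003\right) = 36019 \cdot 44763 = 1612318497$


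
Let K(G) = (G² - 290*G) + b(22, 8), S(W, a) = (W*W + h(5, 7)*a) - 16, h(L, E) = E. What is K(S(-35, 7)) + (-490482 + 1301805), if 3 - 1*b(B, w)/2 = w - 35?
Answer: 2029127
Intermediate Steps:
b(B, w) = 76 - 2*w (b(B, w) = 6 - 2*(w - 35) = 6 - 2*(-35 + w) = 6 + (70 - 2*w) = 76 - 2*w)
S(W, a) = -16 + W² + 7*a (S(W, a) = (W*W + 7*a) - 16 = (W² + 7*a) - 16 = -16 + W² + 7*a)
K(G) = 60 + G² - 290*G (K(G) = (G² - 290*G) + (76 - 2*8) = (G² - 290*G) + (76 - 16) = (G² - 290*G) + 60 = 60 + G² - 290*G)
K(S(-35, 7)) + (-490482 + 1301805) = (60 + (-16 + (-35)² + 7*7)² - 290*(-16 + (-35)² + 7*7)) + (-490482 + 1301805) = (60 + (-16 + 1225 + 49)² - 290*(-16 + 1225 + 49)) + 811323 = (60 + 1258² - 290*1258) + 811323 = (60 + 1582564 - 364820) + 811323 = 1217804 + 811323 = 2029127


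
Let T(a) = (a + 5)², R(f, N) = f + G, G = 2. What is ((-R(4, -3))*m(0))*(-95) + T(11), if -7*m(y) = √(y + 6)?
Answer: 256 - 570*√6/7 ≈ 56.542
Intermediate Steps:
m(y) = -√(6 + y)/7 (m(y) = -√(y + 6)/7 = -√(6 + y)/7)
R(f, N) = 2 + f (R(f, N) = f + 2 = 2 + f)
T(a) = (5 + a)²
((-R(4, -3))*m(0))*(-95) + T(11) = ((-(2 + 4))*(-√(6 + 0)/7))*(-95) + (5 + 11)² = ((-1*6)*(-√6/7))*(-95) + 16² = -(-6)*√6/7*(-95) + 256 = (6*√6/7)*(-95) + 256 = -570*√6/7 + 256 = 256 - 570*√6/7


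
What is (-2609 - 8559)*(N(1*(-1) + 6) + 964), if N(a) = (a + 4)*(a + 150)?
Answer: -26345312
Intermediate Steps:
N(a) = (4 + a)*(150 + a)
(-2609 - 8559)*(N(1*(-1) + 6) + 964) = (-2609 - 8559)*((600 + (1*(-1) + 6)² + 154*(1*(-1) + 6)) + 964) = -11168*((600 + (-1 + 6)² + 154*(-1 + 6)) + 964) = -11168*((600 + 5² + 154*5) + 964) = -11168*((600 + 25 + 770) + 964) = -11168*(1395 + 964) = -11168*2359 = -26345312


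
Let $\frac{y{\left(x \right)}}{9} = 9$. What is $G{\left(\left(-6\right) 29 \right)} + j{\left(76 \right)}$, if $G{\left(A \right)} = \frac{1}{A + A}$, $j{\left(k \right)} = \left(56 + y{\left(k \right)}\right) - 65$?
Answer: $\frac{25055}{348} \approx 71.997$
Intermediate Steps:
$y{\left(x \right)} = 81$ ($y{\left(x \right)} = 9 \cdot 9 = 81$)
$j{\left(k \right)} = 72$ ($j{\left(k \right)} = \left(56 + 81\right) - 65 = 137 - 65 = 72$)
$G{\left(A \right)} = \frac{1}{2 A}$
$G{\left(\left(-6\right) 29 \right)} + j{\left(76 \right)} = \frac{1}{2 \left(\left(-6\right) 29\right)} + 72 = \frac{1}{2 \left(-174\right)} + 72 = \frac{1}{2} \left(- \frac{1}{174}\right) + 72 = - \frac{1}{348} + 72 = \frac{25055}{348}$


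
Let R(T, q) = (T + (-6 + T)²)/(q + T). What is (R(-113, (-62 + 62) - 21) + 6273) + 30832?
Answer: 2479011/67 ≈ 37000.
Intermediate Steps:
R(T, q) = (T + (-6 + T)²)/(T + q)
(R(-113, (-62 + 62) - 21) + 6273) + 30832 = ((-113 + (-6 - 113)²)/(-113 + ((-62 + 62) - 21)) + 6273) + 30832 = ((-113 + (-119)²)/(-113 + (0 - 21)) + 6273) + 30832 = ((-113 + 14161)/(-113 - 21) + 6273) + 30832 = (14048/(-134) + 6273) + 30832 = (-1/134*14048 + 6273) + 30832 = (-7024/67 + 6273) + 30832 = 413267/67 + 30832 = 2479011/67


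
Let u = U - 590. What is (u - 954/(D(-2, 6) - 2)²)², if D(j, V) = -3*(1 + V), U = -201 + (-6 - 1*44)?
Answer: 198775980649/279841 ≈ 7.1032e+5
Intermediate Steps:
U = -251 (U = -201 + (-6 - 44) = -201 - 50 = -251)
D(j, V) = -3 - 3*V
u = -841 (u = -251 - 590 = -841)
(u - 954/(D(-2, 6) - 2)²)² = (-841 - 954/((-3 - 3*6) - 2)²)² = (-841 - 954/((-3 - 18) - 2)²)² = (-841 - 954/(-21 - 2)²)² = (-841 - 954/((-23)²))² = (-841 - 954/529)² = (-445843/529)² = 198775980649/279841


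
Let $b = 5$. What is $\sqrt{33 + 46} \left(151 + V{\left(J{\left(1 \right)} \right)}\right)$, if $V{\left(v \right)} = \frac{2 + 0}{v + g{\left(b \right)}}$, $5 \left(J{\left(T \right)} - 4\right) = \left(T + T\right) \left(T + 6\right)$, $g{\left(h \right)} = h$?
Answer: $\frac{8919 \sqrt{79}}{59} \approx 1343.6$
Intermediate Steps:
$J{\left(T \right)} = 4 + \frac{2 T \left(6 + T\right)}{5}$ ($J{\left(T \right)} = 4 + \frac{\left(T + T\right) \left(T + 6\right)}{5} = 4 + \frac{2 T \left(6 + T\right)}{5}$)
$V{\left(v \right)} = \frac{2}{5 + v}$ ($V{\left(v \right)} = \frac{2 + 0}{v + 5} = \frac{2}{5 + v}$)
$\sqrt{33 + 46} \left(151 + V{\left(J{\left(1 \right)} \right)}\right) = \sqrt{33 + 46} \left(151 + \frac{2}{5 + \left(4 + \frac{2 \cdot 1^{2}}{5} + \frac{12}{5} \cdot 1\right)}\right) = \sqrt{79} \left(151 + \frac{2}{5 + \left(4 + \frac{2}{5} \cdot 1 + \frac{12}{5}\right)}\right) = \sqrt{79} \left(151 + \frac{2}{5 + \left(4 + \frac{2}{5} + \frac{12}{5}\right)}\right) = \sqrt{79} \left(151 + \frac{2}{5 + \frac{34}{5}}\right) = \sqrt{79} \left(151 + \frac{2}{\frac{59}{5}}\right) = \sqrt{79} \left(151 + 2 \cdot \frac{5}{59}\right) = \sqrt{79} \left(151 + \frac{10}{59}\right) = \sqrt{79} \cdot \frac{8919}{59} = \frac{8919 \sqrt{79}}{59}$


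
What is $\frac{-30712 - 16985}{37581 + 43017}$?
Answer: $- \frac{15899}{26866} \approx -0.59179$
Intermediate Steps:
$\frac{-30712 - 16985}{37581 + 43017} = \frac{-30712 - 16985}{80598} = \left(-47697\right) \frac{1}{80598} = - \frac{15899}{26866}$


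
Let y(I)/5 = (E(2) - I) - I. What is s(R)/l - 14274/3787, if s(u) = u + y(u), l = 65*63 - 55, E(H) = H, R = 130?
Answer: -1551497/382487 ≈ -4.0563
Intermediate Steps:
y(I) = 10 - 10*I (y(I) = 5*((2 - I) - I) = 5*(2 - 2*I) = 10 - 10*I)
l = 4040 (l = 4095 - 55 = 4040)
s(u) = 10 - 9*u (s(u) = u + (10 - 10*u) = 10 - 9*u)
s(R)/l - 14274/3787 = (10 - 9*130)/4040 - 14274/3787 = (10 - 1170)*(1/4040) - 14274*1/3787 = -1160*1/4040 - 14274/3787 = -29/101 - 14274/3787 = -1551497/382487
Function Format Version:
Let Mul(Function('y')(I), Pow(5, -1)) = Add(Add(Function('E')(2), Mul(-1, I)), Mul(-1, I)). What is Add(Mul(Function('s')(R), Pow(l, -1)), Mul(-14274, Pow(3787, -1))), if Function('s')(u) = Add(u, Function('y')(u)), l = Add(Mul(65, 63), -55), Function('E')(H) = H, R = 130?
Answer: Rational(-1551497, 382487) ≈ -4.0563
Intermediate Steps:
Function('y')(I) = Add(10, Mul(-10, I)) (Function('y')(I) = Mul(5, Add(Add(2, Mul(-1, I)), Mul(-1, I))) = Mul(5, Add(2, Mul(-2, I))) = Add(10, Mul(-10, I)))
l = 4040 (l = Add(4095, -55) = 4040)
Function('s')(u) = Add(10, Mul(-9, u)) (Function('s')(u) = Add(u, Add(10, Mul(-10, u))) = Add(10, Mul(-9, u)))
Add(Mul(Function('s')(R), Pow(l, -1)), Mul(-14274, Pow(3787, -1))) = Add(Mul(Add(10, Mul(-9, 130)), Pow(4040, -1)), Mul(-14274, Pow(3787, -1))) = Add(Mul(Add(10, -1170), Rational(1, 4040)), Mul(-14274, Rational(1, 3787))) = Add(Mul(-1160, Rational(1, 4040)), Rational(-14274, 3787)) = Add(Rational(-29, 101), Rational(-14274, 3787)) = Rational(-1551497, 382487)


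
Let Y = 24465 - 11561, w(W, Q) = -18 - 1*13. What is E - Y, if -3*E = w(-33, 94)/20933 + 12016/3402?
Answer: -1378545174229/106821099 ≈ -12905.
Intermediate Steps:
w(W, Q) = -31 (w(W, Q) = -18 - 13 = -31)
Y = 12904
E = -125712733/106821099 (E = -(-31/20933 + 12016/3402)/3 = -(-31*1/20933 + 12016*(1/3402))/3 = -(-31/20933 + 6008/1701)/3 = -⅓*125712733/35607033 = -125712733/106821099 ≈ -1.1769)
E - Y = -125712733/106821099 - 1*12904 = -125712733/106821099 - 12904 = -1378545174229/106821099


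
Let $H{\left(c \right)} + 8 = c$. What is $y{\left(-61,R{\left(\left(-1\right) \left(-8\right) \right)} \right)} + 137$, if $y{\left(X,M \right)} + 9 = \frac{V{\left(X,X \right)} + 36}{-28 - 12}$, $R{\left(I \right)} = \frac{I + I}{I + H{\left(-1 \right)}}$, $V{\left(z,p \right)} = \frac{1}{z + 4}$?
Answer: $\frac{289789}{2280} \approx 127.1$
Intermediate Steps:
$H{\left(c \right)} = -8 + c$
$V{\left(z,p \right)} = \frac{1}{4 + z}$
$R{\left(I \right)} = \frac{2 I}{-9 + I}$ ($R{\left(I \right)} = \frac{I + I}{I - 9} = \frac{2 I}{I - 9} = \frac{2 I}{-9 + I}$)
$y{\left(X,M \right)} = - \frac{99}{10} - \frac{1}{40 \left(4 + X\right)}$ ($y{\left(X,M \right)} = -9 + \frac{\frac{1}{4 + X} + 36}{-28 - 12} = -9 + \frac{36 + \frac{1}{4 + X}}{-40} = -9 + \left(36 + \frac{1}{4 + X}\right) \left(- \frac{1}{40}\right) = -9 - \left(\frac{9}{10} + \frac{1}{40 \left(4 + X\right)}\right) = - \frac{99}{10} - \frac{1}{40 \left(4 + X\right)}$)
$y{\left(-61,R{\left(\left(-1\right) \left(-8\right) \right)} \right)} + 137 = \frac{-1585 - -24156}{40 \left(4 - 61\right)} + 137 = \frac{-1585 + 24156}{40 \left(-57\right)} + 137 = \frac{1}{40} \left(- \frac{1}{57}\right) 22571 + 137 = - \frac{22571}{2280} + 137 = \frac{289789}{2280}$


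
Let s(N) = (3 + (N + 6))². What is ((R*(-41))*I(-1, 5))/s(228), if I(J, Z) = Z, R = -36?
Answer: 820/6241 ≈ 0.13139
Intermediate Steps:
s(N) = (9 + N)² (s(N) = (3 + (6 + N))² = (9 + N)²)
((R*(-41))*I(-1, 5))/s(228) = (-36*(-41)*5)/((9 + 228)²) = (1476*5)/(237²) = 7380/56169 = 7380*(1/56169) = 820/6241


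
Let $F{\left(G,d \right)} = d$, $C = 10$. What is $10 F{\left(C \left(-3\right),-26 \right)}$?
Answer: $-260$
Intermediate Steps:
$10 F{\left(C \left(-3\right),-26 \right)} = 10 \left(-26\right) = -260$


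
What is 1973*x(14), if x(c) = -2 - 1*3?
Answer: -9865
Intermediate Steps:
x(c) = -5 (x(c) = -2 - 3 = -5)
1973*x(14) = 1973*(-5) = -9865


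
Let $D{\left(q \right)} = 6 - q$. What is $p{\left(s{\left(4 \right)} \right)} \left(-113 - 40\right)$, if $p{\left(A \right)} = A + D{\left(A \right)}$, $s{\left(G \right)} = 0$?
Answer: $-918$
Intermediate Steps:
$p{\left(A \right)} = 6$ ($p{\left(A \right)} = A - \left(-6 + A\right) = 6$)
$p{\left(s{\left(4 \right)} \right)} \left(-113 - 40\right) = 6 \left(-113 - 40\right) = 6 \left(-153\right) = -918$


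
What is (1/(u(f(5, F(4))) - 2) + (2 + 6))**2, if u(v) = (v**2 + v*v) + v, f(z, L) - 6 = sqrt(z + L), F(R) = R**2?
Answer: 42393225/638401 - 325500*sqrt(21)/638401 ≈ 64.069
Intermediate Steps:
f(z, L) = 6 + sqrt(L + z) (f(z, L) = 6 + sqrt(z + L) = 6 + sqrt(L + z))
u(v) = v + 2*v**2 (u(v) = (v**2 + v**2) + v = 2*v**2 + v = v + 2*v**2)
(1/(u(f(5, F(4))) - 2) + (2 + 6))**2 = (1/((6 + sqrt(4**2 + 5))*(1 + 2*(6 + sqrt(4**2 + 5))) - 2) + (2 + 6))**2 = (1/((6 + sqrt(16 + 5))*(1 + 2*(6 + sqrt(16 + 5))) - 2) + 8)**2 = (1/((6 + sqrt(21))*(1 + 2*(6 + sqrt(21))) - 2) + 8)**2 = (1/((6 + sqrt(21))*(1 + (12 + 2*sqrt(21))) - 2) + 8)**2 = (1/((6 + sqrt(21))*(13 + 2*sqrt(21)) - 2) + 8)**2 = (1/(-2 + (6 + sqrt(21))*(13 + 2*sqrt(21))) + 8)**2 = (8 + 1/(-2 + (6 + sqrt(21))*(13 + 2*sqrt(21))))**2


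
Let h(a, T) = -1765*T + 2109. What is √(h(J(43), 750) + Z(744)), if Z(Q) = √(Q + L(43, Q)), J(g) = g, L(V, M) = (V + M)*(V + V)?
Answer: √(-1321641 + √68426) ≈ 1149.5*I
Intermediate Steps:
L(V, M) = 2*V*(M + V) (L(V, M) = (M + V)*(2*V) = 2*V*(M + V))
h(a, T) = 2109 - 1765*T
Z(Q) = √(3698 + 87*Q) (Z(Q) = √(Q + 2*43*(Q + 43)) = √(Q + 2*43*(43 + Q)) = √(Q + (3698 + 86*Q)) = √(3698 + 87*Q))
√(h(J(43), 750) + Z(744)) = √((2109 - 1765*750) + √(3698 + 87*744)) = √((2109 - 1323750) + √(3698 + 64728)) = √(-1321641 + √68426)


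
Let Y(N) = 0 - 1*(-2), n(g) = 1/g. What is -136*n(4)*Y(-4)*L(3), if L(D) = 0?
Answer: 0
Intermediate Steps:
Y(N) = 2 (Y(N) = 0 + 2 = 2)
-136*n(4)*Y(-4)*L(3) = -136*2/4*0 = -136*(¼)*2*0 = -68*0 = -136*0 = 0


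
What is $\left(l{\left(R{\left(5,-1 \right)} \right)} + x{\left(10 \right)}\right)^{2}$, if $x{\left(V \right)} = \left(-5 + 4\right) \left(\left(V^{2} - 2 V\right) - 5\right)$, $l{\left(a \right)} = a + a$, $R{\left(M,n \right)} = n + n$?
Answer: $6241$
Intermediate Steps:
$R{\left(M,n \right)} = 2 n$
$l{\left(a \right)} = 2 a$
$x{\left(V \right)} = 5 - V^{2} + 2 V$ ($x{\left(V \right)} = - (-5 + V^{2} - 2 V) = 5 - V^{2} + 2 V$)
$\left(l{\left(R{\left(5,-1 \right)} \right)} + x{\left(10 \right)}\right)^{2} = \left(2 \cdot 2 \left(-1\right) + \left(5 - 10^{2} + 2 \cdot 10\right)\right)^{2} = \left(2 \left(-2\right) + \left(5 - 100 + 20\right)\right)^{2} = \left(-4 + \left(5 - 100 + 20\right)\right)^{2} = \left(-4 - 75\right)^{2} = \left(-79\right)^{2} = 6241$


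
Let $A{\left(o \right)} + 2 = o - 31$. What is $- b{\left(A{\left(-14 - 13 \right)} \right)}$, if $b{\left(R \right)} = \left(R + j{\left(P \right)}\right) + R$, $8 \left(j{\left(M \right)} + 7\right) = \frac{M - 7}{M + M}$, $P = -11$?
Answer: $\frac{11167}{88} \approx 126.9$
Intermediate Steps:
$j{\left(M \right)} = -7 + \frac{-7 + M}{16 M}$ ($j{\left(M \right)} = -7 + \frac{\left(M - 7\right) \frac{1}{M + M}}{8} = -7 + \frac{\left(-7 + M\right) \frac{1}{2 M}}{8} = -7 + \frac{\frac{1}{2} \frac{1}{M} \left(-7 + M\right)}{8} = -7 + \frac{-7 + M}{16 M}$)
$A{\left(o \right)} = -33 + o$ ($A{\left(o \right)} = -2 + \left(o - 31\right) = -2 + \left(-31 + o\right) = -33 + o$)
$b{\left(R \right)} = - \frac{607}{88} + 2 R$ ($b{\left(R \right)} = \left(R + \frac{-7 - -1221}{16 \left(-11\right)}\right) + R = \left(R + \frac{1}{16} \left(- \frac{1}{11}\right) \left(-7 + 1221\right)\right) + R = \left(R + \frac{1}{16} \left(- \frac{1}{11}\right) 1214\right) + R = \left(R - \frac{607}{88}\right) + R = \left(- \frac{607}{88} + R\right) + R = - \frac{607}{88} + 2 R$)
$- b{\left(A{\left(-14 - 13 \right)} \right)} = - (- \frac{607}{88} + 2 \left(-33 - 27\right)) = - (- \frac{607}{88} + 2 \left(-60\right)) = - (- \frac{607}{88} - 120) = \left(-1\right) \left(- \frac{11167}{88}\right) = \frac{11167}{88}$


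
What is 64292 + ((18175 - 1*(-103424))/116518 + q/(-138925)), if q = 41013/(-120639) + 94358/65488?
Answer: 685181490308189748268623/10657163698470153400 ≈ 64293.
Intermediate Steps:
q = 1449565903/1316734472 (q = 41013*(-1/120639) + 94358*(1/65488) = -13671/40213 + 47179/32744 = 1449565903/1316734472 ≈ 1.1009)
64292 + ((18175 - 1*(-103424))/116518 + q/(-138925)) = 64292 + ((18175 - 1*(-103424))/116518 + (1449565903/1316734472)/(-138925)) = 64292 + ((18175 + 103424)*(1/116518) + (1449565903/1316734472)*(-1/138925)) = 64292 + (121599*(1/116518) - 1449565903/182927336522600) = 64292 + (121599/116518 - 1449565903/182927336522600) = 64292 + 11121806146645875823/10657163698470153400 = 685181490308189748268623/10657163698470153400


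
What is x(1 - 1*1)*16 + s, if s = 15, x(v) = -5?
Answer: -65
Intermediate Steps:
x(1 - 1*1)*16 + s = -5*16 + 15 = -80 + 15 = -65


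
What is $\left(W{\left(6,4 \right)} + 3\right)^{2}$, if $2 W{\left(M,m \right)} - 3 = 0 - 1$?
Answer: $16$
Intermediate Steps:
$W{\left(M,m \right)} = 1$ ($W{\left(M,m \right)} = \frac{3}{2} + \frac{0 - 1}{2} = \frac{3}{2} + \frac{1}{2} \left(-1\right) = \frac{3}{2} - \frac{1}{2} = 1$)
$\left(W{\left(6,4 \right)} + 3\right)^{2} = \left(1 + 3\right)^{2} = 4^{2} = 16$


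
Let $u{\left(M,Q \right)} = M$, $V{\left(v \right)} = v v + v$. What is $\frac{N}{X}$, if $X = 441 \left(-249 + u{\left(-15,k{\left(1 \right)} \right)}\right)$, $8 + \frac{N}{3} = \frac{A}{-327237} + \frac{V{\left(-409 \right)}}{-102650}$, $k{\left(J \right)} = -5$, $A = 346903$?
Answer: $\frac{179471655007}{651797397682200} \approx 0.00027535$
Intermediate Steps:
$V{\left(v \right)} = v + v^{2}$ ($V{\left(v \right)} = v^{2} + v = v + v^{2}$)
$N = - \frac{179471655007}{5598479675}$ ($N = -24 + 3 \left(\frac{346903}{-327237} + \frac{\left(-409\right) \left(1 - 409\right)}{-102650}\right) = -24 + 3 \left(346903 \left(- \frac{1}{327237}\right) + \left(-409\right) \left(-408\right) \left(- \frac{1}{102650}\right)\right) = -24 + 3 \left(- \frac{346903}{327237} + 166872 \left(- \frac{1}{102650}\right)\right) = -24 + 3 \left(- \frac{346903}{327237} - \frac{83436}{51325}\right) = -24 + 3 \left(- \frac{45108142807}{16795439025}\right) = -24 - \frac{45108142807}{5598479675} = - \frac{179471655007}{5598479675} \approx -32.057$)
$X = -116424$ ($X = 441 \left(-249 - 15\right) = 441 \left(-264\right) = -116424$)
$\frac{N}{X} = - \frac{179471655007}{5598479675 \left(-116424\right)} = \left(- \frac{179471655007}{5598479675}\right) \left(- \frac{1}{116424}\right) = \frac{179471655007}{651797397682200}$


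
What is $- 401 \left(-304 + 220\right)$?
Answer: $33684$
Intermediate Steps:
$- 401 \left(-304 + 220\right) = \left(-401\right) \left(-84\right) = 33684$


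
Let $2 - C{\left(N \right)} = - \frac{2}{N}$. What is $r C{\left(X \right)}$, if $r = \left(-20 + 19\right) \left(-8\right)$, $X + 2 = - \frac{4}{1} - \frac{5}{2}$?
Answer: $\frac{240}{17} \approx 14.118$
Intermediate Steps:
$X = - \frac{17}{2}$ ($X = -2 - \left(4 + \frac{5}{2}\right) = -2 - \frac{13}{2} = - \frac{17}{2} \approx -8.5$)
$C{\left(N \right)} = 2 + \frac{2}{N}$ ($C{\left(N \right)} = 2 - - \frac{2}{N} = 2 + \frac{2}{N}$)
$r = 8$ ($r = \left(-1\right) \left(-8\right) = 8$)
$r C{\left(X \right)} = 8 \left(2 + \frac{2}{- \frac{17}{2}}\right) = 8 \left(2 + 2 \left(- \frac{2}{17}\right)\right) = 8 \left(2 - \frac{4}{17}\right) = 8 \cdot \frac{30}{17} = \frac{240}{17}$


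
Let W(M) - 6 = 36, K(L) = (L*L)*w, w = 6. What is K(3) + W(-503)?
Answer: 96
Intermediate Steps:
K(L) = 6*L² (K(L) = (L*L)*6 = L²*6 = 6*L²)
W(M) = 42 (W(M) = 6 + 36 = 42)
K(3) + W(-503) = 6*3² + 42 = 6*9 + 42 = 54 + 42 = 96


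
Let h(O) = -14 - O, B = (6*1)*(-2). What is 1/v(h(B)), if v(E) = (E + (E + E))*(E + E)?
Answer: 1/24 ≈ 0.041667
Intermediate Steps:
B = -12 (B = 6*(-2) = -12)
v(E) = 6*E**2 (v(E) = (E + 2*E)*(2*E) = (3*E)*(2*E) = 6*E**2)
1/v(h(B)) = 1/(6*(-14 - 1*(-12))**2) = 1/(6*(-14 + 12)**2) = 1/(6*(-2)**2) = 1/(6*4) = 1/24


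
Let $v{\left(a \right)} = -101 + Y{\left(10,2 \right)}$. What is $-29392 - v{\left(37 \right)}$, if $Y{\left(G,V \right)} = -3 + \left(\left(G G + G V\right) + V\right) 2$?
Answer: $-29532$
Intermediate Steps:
$Y{\left(G,V \right)} = -3 + 2 V + 2 G^{2} + 2 G V$ ($Y{\left(G,V \right)} = -3 + \left(\left(G^{2} + G V\right) + V\right) 2 = -3 + \left(V + G^{2} + G V\right) 2 = -3 + \left(2 V + 2 G^{2} + 2 G V\right) = -3 + 2 V + 2 G^{2} + 2 G V$)
$v{\left(a \right)} = 140$ ($v{\left(a \right)} = -101 + \left(-3 + 2 \cdot 2 + 2 \cdot 10^{2} + 2 \cdot 10 \cdot 2\right) = -101 + \left(-3 + 4 + 2 \cdot 100 + 40\right) = -101 + \left(-3 + 4 + 200 + 40\right) = -101 + 241 = 140$)
$-29392 - v{\left(37 \right)} = -29392 - 140 = -29532$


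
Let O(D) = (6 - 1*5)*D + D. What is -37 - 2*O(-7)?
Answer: -9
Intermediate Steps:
O(D) = 2*D (O(D) = (6 - 5)*D + D = 1*D + D = D + D = 2*D)
-37 - 2*O(-7) = -37 - 4*(-7) = -37 - 2*(-14) = -37 + 28 = -9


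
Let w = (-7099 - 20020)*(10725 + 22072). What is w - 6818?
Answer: -889428661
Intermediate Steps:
w = -889421843 (w = -27119*32797 = -889421843)
w - 6818 = -889421843 - 6818 = -889428661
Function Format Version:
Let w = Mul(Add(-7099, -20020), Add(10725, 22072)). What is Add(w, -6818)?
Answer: -889428661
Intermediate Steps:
w = -889421843 (w = Mul(-27119, 32797) = -889421843)
Add(w, -6818) = Add(-889421843, -6818) = -889428661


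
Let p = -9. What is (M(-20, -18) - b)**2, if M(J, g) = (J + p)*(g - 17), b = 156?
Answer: 737881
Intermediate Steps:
M(J, g) = (-17 + g)*(-9 + J) (M(J, g) = (J - 9)*(g - 17) = (-9 + J)*(-17 + g) = (-17 + g)*(-9 + J))
(M(-20, -18) - b)**2 = ((153 - 17*(-20) - 9*(-18) - 20*(-18)) - 1*156)**2 = ((153 + 340 + 162 + 360) - 156)**2 = (1015 - 156)**2 = 859**2 = 737881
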